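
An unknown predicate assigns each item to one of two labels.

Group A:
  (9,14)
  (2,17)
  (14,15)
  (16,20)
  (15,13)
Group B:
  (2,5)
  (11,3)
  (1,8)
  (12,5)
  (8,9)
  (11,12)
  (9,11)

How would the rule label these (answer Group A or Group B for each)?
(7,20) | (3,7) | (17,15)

Group A, Group B, Group A

The rule appears to be: second ≥ 13.
(7,20): Group A (second 20).
(3,7): Group B (second 7).
(17,15): Group A (second 15).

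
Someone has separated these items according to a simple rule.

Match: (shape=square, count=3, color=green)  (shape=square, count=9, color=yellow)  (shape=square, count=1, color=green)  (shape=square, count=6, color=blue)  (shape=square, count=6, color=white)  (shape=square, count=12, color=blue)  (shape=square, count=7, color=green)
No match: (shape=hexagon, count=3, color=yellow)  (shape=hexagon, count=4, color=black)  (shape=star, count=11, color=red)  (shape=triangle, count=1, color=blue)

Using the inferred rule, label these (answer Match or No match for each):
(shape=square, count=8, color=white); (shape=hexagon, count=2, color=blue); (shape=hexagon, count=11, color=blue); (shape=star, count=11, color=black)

Match, No match, No match, No match

The rule appears to be: shape is square.
(shape=square, count=8, color=white) → shape is square → Match.
(shape=hexagon, count=2, color=blue) → shape is hexagon → No match.
(shape=hexagon, count=11, color=blue) → shape is hexagon → No match.
(shape=star, count=11, color=black) → shape is star → No match.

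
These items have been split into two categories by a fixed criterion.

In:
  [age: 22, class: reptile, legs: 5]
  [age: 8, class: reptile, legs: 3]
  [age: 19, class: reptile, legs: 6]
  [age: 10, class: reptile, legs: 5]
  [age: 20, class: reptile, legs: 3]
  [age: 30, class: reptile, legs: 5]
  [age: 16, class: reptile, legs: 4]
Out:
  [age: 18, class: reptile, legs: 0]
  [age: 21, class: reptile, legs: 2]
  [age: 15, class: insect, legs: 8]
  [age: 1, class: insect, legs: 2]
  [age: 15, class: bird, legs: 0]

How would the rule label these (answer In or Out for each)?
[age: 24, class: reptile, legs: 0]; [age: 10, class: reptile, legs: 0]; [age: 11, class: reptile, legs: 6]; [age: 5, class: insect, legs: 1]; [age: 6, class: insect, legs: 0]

Out, Out, In, Out, Out

Rule: class is reptile AND legs ≥ 3. This holds for each 'In' example and fails for each 'Out' one.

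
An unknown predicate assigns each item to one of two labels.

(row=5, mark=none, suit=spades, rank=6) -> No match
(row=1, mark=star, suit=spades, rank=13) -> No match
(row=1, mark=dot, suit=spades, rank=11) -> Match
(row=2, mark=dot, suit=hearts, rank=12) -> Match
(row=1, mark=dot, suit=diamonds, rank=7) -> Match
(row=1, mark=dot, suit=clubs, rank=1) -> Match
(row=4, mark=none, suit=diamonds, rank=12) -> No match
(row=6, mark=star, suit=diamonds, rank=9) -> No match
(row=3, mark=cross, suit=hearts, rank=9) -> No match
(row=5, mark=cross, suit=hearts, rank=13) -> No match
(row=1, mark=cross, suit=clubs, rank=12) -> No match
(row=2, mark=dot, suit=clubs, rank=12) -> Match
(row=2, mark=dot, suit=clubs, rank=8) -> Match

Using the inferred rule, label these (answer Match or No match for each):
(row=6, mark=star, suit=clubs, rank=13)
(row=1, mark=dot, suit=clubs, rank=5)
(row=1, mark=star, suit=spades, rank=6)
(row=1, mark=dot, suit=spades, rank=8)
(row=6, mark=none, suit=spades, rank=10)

'Match' ⟺ mark is dot.
(row=6, mark=star, suit=clubs, rank=13): mark is star, does not pass → No match.
(row=1, mark=dot, suit=clubs, rank=5): mark is dot, has this property → Match.
(row=1, mark=star, suit=spades, rank=6): mark is star, does not pass → No match.
(row=1, mark=dot, suit=spades, rank=8): mark is dot, has this property → Match.
(row=6, mark=none, suit=spades, rank=10): mark is none, does not pass → No match.

No match, Match, No match, Match, No match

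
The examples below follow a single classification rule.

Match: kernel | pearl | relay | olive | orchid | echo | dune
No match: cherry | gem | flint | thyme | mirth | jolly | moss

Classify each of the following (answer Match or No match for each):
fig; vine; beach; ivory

Every 'Match' example satisfies: has ≥ 2 vowels. None of the 'No match' examples do.
No match: fig, since 1 vowel. Match: vine, since 2 vowels. Match: beach, since 2 vowels. Match: ivory, since 2 vowels.

No match, Match, Match, Match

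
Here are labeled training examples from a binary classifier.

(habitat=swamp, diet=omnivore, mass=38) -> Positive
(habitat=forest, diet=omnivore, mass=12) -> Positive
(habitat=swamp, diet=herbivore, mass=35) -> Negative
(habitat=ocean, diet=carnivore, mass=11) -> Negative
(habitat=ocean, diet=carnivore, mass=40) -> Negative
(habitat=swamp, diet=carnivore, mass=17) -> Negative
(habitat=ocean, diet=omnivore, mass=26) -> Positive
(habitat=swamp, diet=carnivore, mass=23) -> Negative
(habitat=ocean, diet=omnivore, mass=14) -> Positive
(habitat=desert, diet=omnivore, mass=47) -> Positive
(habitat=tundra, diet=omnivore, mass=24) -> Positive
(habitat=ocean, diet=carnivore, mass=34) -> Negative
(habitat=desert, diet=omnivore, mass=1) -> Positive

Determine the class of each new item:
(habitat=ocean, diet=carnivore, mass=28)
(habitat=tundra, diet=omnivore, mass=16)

Negative, Positive

'Positive' ⟺ diet is omnivore.
(habitat=ocean, diet=carnivore, mass=28): diet is carnivore, does not pass → Negative.
(habitat=tundra, diet=omnivore, mass=16): diet is omnivore, satisfies this → Positive.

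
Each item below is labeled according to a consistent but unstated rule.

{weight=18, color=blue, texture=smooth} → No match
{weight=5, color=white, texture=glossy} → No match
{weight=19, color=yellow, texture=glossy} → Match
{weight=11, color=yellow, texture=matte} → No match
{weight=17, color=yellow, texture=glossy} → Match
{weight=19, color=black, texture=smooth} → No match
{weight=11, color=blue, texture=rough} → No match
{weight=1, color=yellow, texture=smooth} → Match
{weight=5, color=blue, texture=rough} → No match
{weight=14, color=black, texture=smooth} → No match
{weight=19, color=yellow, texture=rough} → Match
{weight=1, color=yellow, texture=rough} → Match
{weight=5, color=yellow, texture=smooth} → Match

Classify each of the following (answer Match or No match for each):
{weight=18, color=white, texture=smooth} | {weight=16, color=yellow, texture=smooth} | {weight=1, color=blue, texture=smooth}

The pattern is that an item is 'Match' exactly when: color is yellow AND weight ≠ 11.
{weight=18, color=white, texture=smooth}: No match (color is white, weight = 18). {weight=16, color=yellow, texture=smooth}: Match (color is yellow, weight = 16). {weight=1, color=blue, texture=smooth}: No match (color is blue, weight = 1).

No match, Match, No match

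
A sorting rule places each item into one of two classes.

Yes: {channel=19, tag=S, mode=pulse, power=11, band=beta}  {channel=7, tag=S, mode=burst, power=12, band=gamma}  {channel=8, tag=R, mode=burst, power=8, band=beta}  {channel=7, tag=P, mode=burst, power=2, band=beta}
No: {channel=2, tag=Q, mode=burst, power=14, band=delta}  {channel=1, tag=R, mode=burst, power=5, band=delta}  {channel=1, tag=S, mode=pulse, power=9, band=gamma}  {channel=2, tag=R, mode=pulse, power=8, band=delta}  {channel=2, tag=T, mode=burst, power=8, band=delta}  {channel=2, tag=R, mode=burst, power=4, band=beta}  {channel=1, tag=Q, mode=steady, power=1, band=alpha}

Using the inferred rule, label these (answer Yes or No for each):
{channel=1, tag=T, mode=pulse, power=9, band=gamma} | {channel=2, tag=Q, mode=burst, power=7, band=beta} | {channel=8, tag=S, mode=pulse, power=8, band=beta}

No, No, Yes

All 'Yes' examples share one property — channel ≥ 7 — and every 'No' example lacks it.
No: {channel=1, tag=T, mode=pulse, power=9, band=gamma}, since channel = 1. No: {channel=2, tag=Q, mode=burst, power=7, band=beta}, since channel = 2. Yes: {channel=8, tag=S, mode=pulse, power=8, band=beta}, since channel = 8.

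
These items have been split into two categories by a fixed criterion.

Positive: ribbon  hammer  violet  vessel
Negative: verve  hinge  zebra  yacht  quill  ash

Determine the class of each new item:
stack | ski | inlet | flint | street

'Positive' ⟺ even length.
stack → length 5 → Negative.
ski → length 3 → Negative.
inlet → length 5 → Negative.
flint → length 5 → Negative.
street → length 6 → Positive.

Negative, Negative, Negative, Negative, Positive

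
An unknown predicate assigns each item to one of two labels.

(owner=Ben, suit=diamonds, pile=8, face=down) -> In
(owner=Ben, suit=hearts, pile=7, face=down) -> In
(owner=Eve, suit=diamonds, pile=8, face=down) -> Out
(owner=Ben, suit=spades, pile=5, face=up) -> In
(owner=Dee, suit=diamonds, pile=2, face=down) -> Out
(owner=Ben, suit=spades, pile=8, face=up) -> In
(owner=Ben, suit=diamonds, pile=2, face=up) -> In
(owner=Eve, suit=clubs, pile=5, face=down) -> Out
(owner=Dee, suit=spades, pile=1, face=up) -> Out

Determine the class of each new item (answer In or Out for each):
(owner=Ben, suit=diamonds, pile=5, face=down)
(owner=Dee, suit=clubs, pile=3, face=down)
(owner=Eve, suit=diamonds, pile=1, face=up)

In, Out, Out

The simplest hypothesis consistent with all the labels is: owner is Ben.
(owner=Ben, suit=diamonds, pile=5, face=down): In (owner is Ben).
(owner=Dee, suit=clubs, pile=3, face=down): Out (owner is Dee).
(owner=Eve, suit=diamonds, pile=1, face=up): Out (owner is Eve).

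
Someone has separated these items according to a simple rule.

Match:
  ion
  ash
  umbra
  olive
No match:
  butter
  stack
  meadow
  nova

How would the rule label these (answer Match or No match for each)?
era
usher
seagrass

Match, Match, No match

The common property of the 'Match' items is: starts with a vowel. No 'No match' item has it.
era — starts with 'e', hence Match.
usher — starts with 'u', hence Match.
seagrass — starts with 's', hence No match.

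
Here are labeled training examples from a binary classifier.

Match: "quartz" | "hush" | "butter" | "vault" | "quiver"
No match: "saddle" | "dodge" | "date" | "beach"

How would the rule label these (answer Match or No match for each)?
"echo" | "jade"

No match, No match

All 'Match' examples share one property — contains 'u' — and every 'No match' example lacks it.
No match: "echo", since no 'u'.
No match: "jade", since no 'u'.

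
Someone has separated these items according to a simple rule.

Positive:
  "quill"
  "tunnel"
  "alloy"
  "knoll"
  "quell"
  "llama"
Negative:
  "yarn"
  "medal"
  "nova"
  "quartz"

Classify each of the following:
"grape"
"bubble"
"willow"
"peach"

Negative, Positive, Positive, Negative

All 'Positive' examples share one property — has a double letter — and every 'Negative' example lacks it.
"grape" — no doubled letter, hence Negative.
"bubble" — 'bb' doubled, hence Positive.
"willow" — 'll' doubled, hence Positive.
"peach" — no doubled letter, hence Negative.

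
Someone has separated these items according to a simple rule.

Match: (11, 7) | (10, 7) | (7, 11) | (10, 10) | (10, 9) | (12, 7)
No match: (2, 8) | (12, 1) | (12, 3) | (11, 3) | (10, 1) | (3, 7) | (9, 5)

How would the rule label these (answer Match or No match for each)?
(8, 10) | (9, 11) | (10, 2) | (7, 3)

Match, Match, No match, No match

The distinguishing property — sum ≥ 17 — holds for all the 'Match' cases and none of the 'No match' cases.
(8, 10): 8+10 = 18, meets the rule → Match.
(9, 11): 9+11 = 20, meets the rule → Match.
(10, 2): 10+2 = 12, does not fit → No match.
(7, 3): 7+3 = 10, does not fit → No match.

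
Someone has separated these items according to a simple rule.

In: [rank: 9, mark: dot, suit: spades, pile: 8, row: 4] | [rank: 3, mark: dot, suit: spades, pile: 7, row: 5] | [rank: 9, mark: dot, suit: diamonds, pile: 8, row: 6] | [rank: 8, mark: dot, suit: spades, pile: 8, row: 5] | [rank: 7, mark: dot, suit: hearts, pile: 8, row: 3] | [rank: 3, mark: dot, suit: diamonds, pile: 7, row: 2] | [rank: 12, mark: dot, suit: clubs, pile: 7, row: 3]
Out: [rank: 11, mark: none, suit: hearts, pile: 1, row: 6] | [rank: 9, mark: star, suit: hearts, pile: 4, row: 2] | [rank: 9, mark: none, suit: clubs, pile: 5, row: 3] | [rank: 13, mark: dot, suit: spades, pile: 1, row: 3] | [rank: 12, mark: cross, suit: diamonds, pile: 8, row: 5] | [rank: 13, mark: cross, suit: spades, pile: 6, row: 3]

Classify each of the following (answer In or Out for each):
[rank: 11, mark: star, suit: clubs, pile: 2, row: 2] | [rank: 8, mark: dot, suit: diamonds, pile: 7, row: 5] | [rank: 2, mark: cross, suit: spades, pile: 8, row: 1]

Out, In, Out

The pattern is that an item is 'In' exactly when: mark is dot AND pile ≥ 4.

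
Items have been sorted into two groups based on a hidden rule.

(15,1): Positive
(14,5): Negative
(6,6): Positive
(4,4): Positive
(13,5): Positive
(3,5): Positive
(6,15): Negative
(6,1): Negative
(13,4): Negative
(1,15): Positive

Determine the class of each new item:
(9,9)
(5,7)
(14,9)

Positive, Positive, Negative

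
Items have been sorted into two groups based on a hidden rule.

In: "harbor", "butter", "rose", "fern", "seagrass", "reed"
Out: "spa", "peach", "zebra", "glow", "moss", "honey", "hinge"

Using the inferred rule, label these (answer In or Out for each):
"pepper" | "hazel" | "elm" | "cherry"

The classifier is using: even length AND contains 'r'.
"pepper": length 6, has 'r' — qualifies, so In.
"hazel": length 5, no 'r' — doesn't match, so Out.
"elm": length 3, no 'r' — doesn't match, so Out.
"cherry": length 6, has 'r' — qualifies, so In.

In, Out, Out, In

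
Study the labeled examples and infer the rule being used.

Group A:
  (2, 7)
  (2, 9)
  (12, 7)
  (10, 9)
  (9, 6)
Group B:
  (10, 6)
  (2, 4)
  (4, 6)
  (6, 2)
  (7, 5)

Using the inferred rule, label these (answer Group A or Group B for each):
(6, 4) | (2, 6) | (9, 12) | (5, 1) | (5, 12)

One predicate separates the groups cleanly: sum is odd.
(6, 4) — 6+4 = 10, hence Group B.
(2, 6) — 2+6 = 8, hence Group B.
(9, 12) — 9+12 = 21, hence Group A.
(5, 1) — 5+1 = 6, hence Group B.
(5, 12) — 5+12 = 17, hence Group A.

Group B, Group B, Group A, Group B, Group A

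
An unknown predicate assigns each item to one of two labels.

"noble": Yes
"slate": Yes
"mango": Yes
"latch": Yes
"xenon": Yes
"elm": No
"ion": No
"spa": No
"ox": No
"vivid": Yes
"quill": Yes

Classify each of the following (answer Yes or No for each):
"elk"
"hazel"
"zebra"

No, Yes, Yes

One predicate separates the groups cleanly: length 5.
"elk" → length 3 → No. "hazel" → length 5 → Yes. "zebra" → length 5 → Yes.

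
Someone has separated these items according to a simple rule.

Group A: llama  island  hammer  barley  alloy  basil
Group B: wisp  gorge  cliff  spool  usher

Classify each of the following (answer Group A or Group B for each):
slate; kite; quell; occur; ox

Group A, Group B, Group B, Group B, Group B

Rule: contains 'a'. This holds for each 'Group A' example and fails for each 'Group B' one.
slate — has 'a', hence Group A. kite — no 'a', hence Group B. quell — no 'a', hence Group B. occur — no 'a', hence Group B. ox — no 'a', hence Group B.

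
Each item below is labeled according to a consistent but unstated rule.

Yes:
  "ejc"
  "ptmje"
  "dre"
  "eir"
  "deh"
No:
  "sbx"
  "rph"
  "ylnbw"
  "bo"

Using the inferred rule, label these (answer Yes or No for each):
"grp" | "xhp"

No, No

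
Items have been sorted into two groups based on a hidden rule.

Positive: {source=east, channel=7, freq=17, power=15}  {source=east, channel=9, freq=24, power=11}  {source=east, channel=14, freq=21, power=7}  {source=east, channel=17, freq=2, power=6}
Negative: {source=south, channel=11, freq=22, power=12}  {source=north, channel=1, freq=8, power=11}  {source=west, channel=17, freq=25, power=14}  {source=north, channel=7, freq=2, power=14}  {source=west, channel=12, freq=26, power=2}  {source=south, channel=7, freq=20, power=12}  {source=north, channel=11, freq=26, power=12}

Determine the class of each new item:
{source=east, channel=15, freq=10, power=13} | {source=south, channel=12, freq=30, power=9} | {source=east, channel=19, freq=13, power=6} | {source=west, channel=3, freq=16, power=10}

Positive, Negative, Positive, Negative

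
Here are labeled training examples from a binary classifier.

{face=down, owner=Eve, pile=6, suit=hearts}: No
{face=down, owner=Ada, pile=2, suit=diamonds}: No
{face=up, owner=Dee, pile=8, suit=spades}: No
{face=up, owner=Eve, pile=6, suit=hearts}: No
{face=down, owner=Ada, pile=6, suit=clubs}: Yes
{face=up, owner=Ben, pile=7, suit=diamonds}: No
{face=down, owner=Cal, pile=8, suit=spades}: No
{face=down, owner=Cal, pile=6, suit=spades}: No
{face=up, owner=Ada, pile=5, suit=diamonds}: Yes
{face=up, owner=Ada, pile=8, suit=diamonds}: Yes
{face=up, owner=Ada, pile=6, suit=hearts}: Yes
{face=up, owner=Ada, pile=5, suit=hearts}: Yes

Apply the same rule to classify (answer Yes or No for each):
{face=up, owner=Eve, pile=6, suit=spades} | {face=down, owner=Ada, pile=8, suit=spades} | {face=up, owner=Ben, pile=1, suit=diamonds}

All 'Yes' examples share one property — owner is Ada AND pile ≥ 5 — and every 'No' example lacks it.
{face=up, owner=Eve, pile=6, suit=spades} — owner is Eve, pile = 6, hence No.
{face=down, owner=Ada, pile=8, suit=spades} — owner is Ada, pile = 8, hence Yes.
{face=up, owner=Ben, pile=1, suit=diamonds} — owner is Ben, pile = 1, hence No.

No, Yes, No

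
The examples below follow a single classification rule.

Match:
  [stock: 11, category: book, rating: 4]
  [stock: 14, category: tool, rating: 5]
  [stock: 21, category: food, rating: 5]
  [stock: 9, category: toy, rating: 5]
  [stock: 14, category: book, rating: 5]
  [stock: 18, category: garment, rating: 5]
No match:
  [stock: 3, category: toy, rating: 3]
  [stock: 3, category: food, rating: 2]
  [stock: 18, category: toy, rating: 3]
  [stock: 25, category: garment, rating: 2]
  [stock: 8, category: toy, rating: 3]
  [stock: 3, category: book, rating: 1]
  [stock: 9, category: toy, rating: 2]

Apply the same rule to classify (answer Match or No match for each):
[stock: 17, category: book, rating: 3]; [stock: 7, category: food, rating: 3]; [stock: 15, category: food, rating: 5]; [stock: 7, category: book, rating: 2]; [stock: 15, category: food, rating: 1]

No match, No match, Match, No match, No match

One predicate separates the groups cleanly: rating ≥ 4.
[stock: 17, category: book, rating: 3]: No match (rating = 3).
[stock: 7, category: food, rating: 3]: No match (rating = 3).
[stock: 15, category: food, rating: 5]: Match (rating = 5).
[stock: 7, category: book, rating: 2]: No match (rating = 2).
[stock: 15, category: food, rating: 1]: No match (rating = 1).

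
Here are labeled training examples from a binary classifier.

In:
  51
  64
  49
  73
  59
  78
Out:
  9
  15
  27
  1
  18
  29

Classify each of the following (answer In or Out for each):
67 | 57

In, In

'In' ⟺ at least 49.
67: In (67 ≥ 49).
57: In (57 ≥ 49).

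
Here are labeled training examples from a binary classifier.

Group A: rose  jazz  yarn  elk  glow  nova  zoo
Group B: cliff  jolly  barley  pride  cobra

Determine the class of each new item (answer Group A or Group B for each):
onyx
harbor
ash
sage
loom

The pattern is that an item is 'Group A' exactly when: length ≤ 4.

Group A, Group B, Group A, Group A, Group A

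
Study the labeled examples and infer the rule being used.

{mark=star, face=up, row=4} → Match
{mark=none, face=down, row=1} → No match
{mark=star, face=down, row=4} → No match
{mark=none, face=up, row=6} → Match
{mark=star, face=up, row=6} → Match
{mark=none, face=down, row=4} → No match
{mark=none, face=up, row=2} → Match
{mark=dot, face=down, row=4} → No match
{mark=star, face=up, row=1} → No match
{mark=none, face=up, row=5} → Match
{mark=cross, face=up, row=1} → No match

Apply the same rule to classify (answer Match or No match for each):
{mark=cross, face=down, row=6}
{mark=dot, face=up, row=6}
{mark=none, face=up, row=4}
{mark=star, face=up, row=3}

No match, Match, Match, Match

The classifier is using: face is up AND row ≥ 2.
{mark=cross, face=down, row=6}: face is down, row = 6 — doesn't qualify, so No match.
{mark=dot, face=up, row=6}: face is up, row = 6 — meets the rule, so Match.
{mark=none, face=up, row=4}: face is up, row = 4 — meets the rule, so Match.
{mark=star, face=up, row=3}: face is up, row = 3 — meets the rule, so Match.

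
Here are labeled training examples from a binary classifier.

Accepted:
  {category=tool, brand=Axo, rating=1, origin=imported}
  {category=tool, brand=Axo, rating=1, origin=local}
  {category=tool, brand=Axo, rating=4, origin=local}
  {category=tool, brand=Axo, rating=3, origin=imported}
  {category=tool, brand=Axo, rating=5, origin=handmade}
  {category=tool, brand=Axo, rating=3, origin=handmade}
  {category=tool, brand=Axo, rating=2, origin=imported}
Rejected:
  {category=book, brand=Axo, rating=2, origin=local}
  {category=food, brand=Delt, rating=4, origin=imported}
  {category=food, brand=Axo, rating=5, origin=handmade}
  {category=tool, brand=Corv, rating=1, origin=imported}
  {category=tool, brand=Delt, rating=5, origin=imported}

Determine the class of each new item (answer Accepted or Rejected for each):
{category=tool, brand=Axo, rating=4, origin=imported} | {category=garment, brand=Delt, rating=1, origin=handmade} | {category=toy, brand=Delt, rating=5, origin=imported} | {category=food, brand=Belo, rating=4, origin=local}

Accepted, Rejected, Rejected, Rejected

The pattern is that an item is 'Accepted' exactly when: brand is Axo AND category is tool.
{category=tool, brand=Axo, rating=4, origin=imported}: brand is Axo, category is tool — qualifies, so Accepted. {category=garment, brand=Delt, rating=1, origin=handmade}: brand is Delt, category is garment — does not pass, so Rejected. {category=toy, brand=Delt, rating=5, origin=imported}: brand is Delt, category is toy — does not pass, so Rejected. {category=food, brand=Belo, rating=4, origin=local}: brand is Belo, category is food — does not pass, so Rejected.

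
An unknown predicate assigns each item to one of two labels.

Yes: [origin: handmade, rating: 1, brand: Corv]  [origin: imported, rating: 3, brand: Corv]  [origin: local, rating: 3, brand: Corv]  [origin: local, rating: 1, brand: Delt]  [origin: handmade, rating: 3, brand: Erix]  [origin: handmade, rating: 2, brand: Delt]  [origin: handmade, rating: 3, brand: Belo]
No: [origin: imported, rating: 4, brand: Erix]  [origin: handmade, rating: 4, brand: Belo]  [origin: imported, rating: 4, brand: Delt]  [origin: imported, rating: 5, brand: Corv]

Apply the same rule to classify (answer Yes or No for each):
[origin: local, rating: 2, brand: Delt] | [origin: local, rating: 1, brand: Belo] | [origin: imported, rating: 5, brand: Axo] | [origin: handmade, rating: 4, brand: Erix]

Yes, Yes, No, No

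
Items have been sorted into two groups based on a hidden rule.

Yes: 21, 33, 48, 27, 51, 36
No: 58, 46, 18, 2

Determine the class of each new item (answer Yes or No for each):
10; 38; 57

No, No, Yes

Rule: odd OR multiple of 4. This holds for each 'Yes' example and fails for each 'No' one.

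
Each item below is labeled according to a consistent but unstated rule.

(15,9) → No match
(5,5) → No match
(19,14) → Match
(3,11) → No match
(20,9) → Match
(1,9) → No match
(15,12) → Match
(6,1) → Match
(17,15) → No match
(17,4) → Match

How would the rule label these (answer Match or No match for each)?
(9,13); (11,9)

Rule: sum is odd. This holds for each 'Match' example and fails for each 'No match' one.
(9,13) → 9+13 = 22 → No match. (11,9) → 11+9 = 20 → No match.

No match, No match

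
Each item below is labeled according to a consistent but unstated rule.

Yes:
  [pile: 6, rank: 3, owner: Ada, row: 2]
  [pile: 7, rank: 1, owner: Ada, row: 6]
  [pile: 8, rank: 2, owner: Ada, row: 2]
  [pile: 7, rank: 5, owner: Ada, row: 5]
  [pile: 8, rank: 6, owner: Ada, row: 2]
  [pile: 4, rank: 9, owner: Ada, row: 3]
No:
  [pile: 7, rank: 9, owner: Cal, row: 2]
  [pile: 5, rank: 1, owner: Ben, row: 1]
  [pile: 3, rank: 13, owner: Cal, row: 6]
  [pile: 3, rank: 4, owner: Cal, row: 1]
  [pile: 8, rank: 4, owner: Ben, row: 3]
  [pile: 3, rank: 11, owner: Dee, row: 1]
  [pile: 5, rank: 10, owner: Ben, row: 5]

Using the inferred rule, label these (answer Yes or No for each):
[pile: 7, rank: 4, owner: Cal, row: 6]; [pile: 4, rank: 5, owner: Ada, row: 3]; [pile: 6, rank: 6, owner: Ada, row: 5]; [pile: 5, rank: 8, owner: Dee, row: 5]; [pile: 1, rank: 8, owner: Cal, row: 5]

Comparing the two groups points to one rule — owner is Ada.
[pile: 7, rank: 4, owner: Cal, row: 6]: owner is Cal — doesn't match, so No.
[pile: 4, rank: 5, owner: Ada, row: 3]: owner is Ada — has this property, so Yes.
[pile: 6, rank: 6, owner: Ada, row: 5]: owner is Ada — has this property, so Yes.
[pile: 5, rank: 8, owner: Dee, row: 5]: owner is Dee — doesn't match, so No.
[pile: 1, rank: 8, owner: Cal, row: 5]: owner is Cal — doesn't match, so No.

No, Yes, Yes, No, No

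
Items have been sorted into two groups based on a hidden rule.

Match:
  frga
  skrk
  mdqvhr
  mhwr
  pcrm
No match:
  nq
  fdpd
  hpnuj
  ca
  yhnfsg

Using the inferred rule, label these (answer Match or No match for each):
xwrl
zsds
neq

Match, No match, No match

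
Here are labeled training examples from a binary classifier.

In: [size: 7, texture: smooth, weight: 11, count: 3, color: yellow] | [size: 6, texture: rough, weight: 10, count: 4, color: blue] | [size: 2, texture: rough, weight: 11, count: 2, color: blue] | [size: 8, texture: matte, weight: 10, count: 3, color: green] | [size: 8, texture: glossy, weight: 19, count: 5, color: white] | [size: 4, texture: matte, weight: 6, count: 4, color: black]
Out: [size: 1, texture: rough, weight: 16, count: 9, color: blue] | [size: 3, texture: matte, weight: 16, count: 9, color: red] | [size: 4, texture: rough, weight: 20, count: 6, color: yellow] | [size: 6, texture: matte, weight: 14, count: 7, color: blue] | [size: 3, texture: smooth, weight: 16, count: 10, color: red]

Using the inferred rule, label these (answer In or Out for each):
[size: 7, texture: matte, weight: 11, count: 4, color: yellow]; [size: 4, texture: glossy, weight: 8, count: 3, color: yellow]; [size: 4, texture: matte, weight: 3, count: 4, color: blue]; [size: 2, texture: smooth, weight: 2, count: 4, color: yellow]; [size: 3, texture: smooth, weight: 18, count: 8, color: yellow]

In, In, In, In, Out

The pattern is that an item is 'In' exactly when: count ≤ 5.
[size: 7, texture: matte, weight: 11, count: 4, color: yellow] → count = 4 → In. [size: 4, texture: glossy, weight: 8, count: 3, color: yellow] → count = 3 → In. [size: 4, texture: matte, weight: 3, count: 4, color: blue] → count = 4 → In. [size: 2, texture: smooth, weight: 2, count: 4, color: yellow] → count = 4 → In. [size: 3, texture: smooth, weight: 18, count: 8, color: yellow] → count = 8 → Out.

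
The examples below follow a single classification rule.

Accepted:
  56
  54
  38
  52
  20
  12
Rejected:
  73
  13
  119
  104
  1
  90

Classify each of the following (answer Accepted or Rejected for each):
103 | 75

The rule appears to be: even AND at most 56.
103: Rejected (103 is odd, 103 > 56).
75: Rejected (75 is odd, 75 > 56).

Rejected, Rejected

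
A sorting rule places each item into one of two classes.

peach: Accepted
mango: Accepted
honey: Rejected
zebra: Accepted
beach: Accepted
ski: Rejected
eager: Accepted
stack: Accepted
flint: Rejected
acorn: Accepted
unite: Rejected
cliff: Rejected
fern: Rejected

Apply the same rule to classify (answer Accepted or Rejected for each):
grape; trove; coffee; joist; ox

Every 'Accepted' example satisfies: contains 'a'. None of the 'Rejected' examples do.
grape — has 'a', hence Accepted.
trove — no 'a', hence Rejected.
coffee — no 'a', hence Rejected.
joist — no 'a', hence Rejected.
ox — no 'a', hence Rejected.

Accepted, Rejected, Rejected, Rejected, Rejected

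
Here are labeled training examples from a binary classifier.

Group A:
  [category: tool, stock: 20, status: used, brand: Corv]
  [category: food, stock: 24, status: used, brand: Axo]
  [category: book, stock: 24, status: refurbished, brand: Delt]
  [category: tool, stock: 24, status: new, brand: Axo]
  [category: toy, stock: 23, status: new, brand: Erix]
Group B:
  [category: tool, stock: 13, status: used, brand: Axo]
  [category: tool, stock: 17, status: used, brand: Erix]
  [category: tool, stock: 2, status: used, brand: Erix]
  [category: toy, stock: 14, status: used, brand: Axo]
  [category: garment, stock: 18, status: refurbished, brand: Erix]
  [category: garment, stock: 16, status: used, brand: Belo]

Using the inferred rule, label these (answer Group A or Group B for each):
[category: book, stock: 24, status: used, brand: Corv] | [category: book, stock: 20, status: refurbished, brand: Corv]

Group A, Group A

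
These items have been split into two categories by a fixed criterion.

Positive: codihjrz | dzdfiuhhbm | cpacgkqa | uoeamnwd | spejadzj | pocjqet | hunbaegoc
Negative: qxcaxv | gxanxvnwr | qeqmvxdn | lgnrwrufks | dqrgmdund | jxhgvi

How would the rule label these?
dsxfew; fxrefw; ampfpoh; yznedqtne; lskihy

Negative, Negative, Positive, Positive, Negative

All 'Positive' examples share one property — has ≥ 2 vowels — and every 'Negative' example lacks it.
Negative: dsxfew, since 1 vowel. Negative: fxrefw, since 1 vowel. Positive: ampfpoh, since 2 vowels. Positive: yznedqtne, since 2 vowels. Negative: lskihy, since 1 vowel.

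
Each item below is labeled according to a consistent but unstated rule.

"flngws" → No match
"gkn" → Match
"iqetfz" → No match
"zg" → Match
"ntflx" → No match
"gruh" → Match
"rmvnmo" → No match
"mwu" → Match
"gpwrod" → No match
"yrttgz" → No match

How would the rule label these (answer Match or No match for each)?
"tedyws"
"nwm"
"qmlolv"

No match, Match, No match

The pattern is that an item is 'Match' exactly when: length ≤ 4.
"tedyws" — length 6, hence No match.
"nwm" — length 3, hence Match.
"qmlolv" — length 6, hence No match.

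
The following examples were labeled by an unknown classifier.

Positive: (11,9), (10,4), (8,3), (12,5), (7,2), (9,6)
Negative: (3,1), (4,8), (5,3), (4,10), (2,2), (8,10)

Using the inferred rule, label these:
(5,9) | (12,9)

Negative, Positive

A rule that fits every label: first > second AND sum ≥ 9 — true of each 'Positive' example, false of each 'Negative' one.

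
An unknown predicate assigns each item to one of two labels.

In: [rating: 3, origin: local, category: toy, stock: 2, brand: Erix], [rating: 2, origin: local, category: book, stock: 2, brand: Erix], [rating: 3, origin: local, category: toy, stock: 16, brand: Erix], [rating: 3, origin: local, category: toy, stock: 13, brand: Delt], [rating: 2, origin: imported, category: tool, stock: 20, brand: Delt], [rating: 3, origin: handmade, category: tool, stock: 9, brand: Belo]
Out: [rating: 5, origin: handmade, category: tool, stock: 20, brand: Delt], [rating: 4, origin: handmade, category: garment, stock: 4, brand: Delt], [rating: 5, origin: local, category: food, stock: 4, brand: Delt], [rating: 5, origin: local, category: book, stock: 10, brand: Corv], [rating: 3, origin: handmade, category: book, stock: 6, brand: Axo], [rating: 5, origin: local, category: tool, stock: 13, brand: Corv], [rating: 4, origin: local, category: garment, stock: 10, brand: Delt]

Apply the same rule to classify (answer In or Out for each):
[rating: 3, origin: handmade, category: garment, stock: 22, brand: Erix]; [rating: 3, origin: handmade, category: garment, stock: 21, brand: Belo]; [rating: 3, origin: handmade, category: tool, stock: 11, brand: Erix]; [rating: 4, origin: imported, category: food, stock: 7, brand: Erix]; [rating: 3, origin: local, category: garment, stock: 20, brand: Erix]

A rule that fits every label: rating ≤ 3 AND stock ≠ 6 — true of each 'In' example, false of each 'Out' one.

In, In, In, Out, In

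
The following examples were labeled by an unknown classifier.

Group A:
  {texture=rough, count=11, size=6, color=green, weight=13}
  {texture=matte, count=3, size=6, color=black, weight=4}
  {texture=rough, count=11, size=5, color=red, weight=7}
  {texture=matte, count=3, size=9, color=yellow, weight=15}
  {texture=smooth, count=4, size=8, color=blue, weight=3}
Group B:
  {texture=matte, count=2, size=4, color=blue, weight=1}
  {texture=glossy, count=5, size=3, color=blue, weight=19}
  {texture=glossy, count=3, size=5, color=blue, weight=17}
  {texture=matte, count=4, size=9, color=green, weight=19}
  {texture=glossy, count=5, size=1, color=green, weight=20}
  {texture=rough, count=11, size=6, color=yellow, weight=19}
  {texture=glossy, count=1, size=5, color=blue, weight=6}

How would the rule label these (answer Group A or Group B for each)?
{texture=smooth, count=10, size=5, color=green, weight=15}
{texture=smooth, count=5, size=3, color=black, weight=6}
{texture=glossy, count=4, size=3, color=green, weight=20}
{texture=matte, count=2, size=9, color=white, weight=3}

The distinguishing property — count ≥ 3 AND weight ≤ 15 — holds for all the 'Group A' cases and none of the 'Group B' cases.

Group A, Group A, Group B, Group B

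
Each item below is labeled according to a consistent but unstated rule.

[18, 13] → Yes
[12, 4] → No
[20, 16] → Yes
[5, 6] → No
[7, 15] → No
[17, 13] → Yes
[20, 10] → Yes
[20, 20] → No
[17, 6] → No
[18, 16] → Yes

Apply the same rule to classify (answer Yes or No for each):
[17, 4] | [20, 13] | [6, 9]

No, Yes, No

Every 'Yes' example satisfies: first > second AND sum ≥ 30. None of the 'No' examples do.
[17, 4]: 17 > 4, 17+4 = 21 — does not pass, so No. [20, 13]: 20 > 13, 20+13 = 33 — satisfies this, so Yes. [6, 9]: 6 < 9, 6+9 = 15 — does not pass, so No.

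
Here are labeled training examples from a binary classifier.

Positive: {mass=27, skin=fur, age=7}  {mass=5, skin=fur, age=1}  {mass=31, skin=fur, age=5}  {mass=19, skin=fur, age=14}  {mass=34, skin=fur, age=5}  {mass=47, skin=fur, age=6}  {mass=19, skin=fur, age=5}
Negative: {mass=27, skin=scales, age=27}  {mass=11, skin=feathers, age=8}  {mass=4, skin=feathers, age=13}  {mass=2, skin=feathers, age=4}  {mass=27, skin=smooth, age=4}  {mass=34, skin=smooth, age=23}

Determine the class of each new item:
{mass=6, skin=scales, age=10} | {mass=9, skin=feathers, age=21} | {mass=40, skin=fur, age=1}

The classifier is using: skin is fur.
{mass=6, skin=scales, age=10}: skin is scales, does not fit → Negative. {mass=9, skin=feathers, age=21}: skin is feathers, does not fit → Negative. {mass=40, skin=fur, age=1}: skin is fur, qualifies → Positive.

Negative, Negative, Positive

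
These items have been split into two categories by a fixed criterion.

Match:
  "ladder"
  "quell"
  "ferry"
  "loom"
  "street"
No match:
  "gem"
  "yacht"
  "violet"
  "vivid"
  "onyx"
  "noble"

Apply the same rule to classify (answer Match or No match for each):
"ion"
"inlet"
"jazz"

The pattern is that an item is 'Match' exactly when: has a double letter.
"ion" — no doubled letter, hence No match.
"inlet" — no doubled letter, hence No match.
"jazz" — 'zz' doubled, hence Match.

No match, No match, Match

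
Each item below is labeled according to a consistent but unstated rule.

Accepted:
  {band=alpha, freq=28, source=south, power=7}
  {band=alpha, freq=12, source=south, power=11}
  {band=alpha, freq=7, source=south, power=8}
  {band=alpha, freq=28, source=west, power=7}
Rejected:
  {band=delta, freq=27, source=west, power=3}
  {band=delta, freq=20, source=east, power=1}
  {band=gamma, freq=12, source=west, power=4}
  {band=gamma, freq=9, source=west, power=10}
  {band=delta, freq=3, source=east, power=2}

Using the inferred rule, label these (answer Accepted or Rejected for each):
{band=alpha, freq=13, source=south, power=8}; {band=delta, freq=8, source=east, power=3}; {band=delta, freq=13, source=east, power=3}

Accepted, Rejected, Rejected

Rule: band is alpha. This holds for each 'Accepted' example and fails for each 'Rejected' one.
Accepted: {band=alpha, freq=13, source=south, power=8}, since band is alpha. Rejected: {band=delta, freq=8, source=east, power=3}, since band is delta. Rejected: {band=delta, freq=13, source=east, power=3}, since band is delta.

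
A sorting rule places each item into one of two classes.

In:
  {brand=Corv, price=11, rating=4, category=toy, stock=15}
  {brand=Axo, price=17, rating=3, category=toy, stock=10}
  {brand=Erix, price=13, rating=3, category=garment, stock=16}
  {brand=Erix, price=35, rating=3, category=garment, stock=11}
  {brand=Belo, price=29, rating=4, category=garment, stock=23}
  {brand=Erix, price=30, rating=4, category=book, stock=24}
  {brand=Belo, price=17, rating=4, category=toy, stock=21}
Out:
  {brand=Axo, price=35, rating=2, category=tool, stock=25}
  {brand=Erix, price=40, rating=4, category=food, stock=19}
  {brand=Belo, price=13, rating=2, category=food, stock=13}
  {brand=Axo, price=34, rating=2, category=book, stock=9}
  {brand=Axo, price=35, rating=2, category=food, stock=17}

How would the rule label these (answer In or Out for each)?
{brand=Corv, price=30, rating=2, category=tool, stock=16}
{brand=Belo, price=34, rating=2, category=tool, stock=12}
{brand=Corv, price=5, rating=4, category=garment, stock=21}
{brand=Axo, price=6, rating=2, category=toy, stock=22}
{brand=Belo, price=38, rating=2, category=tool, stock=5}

All 'In' examples share one property — rating ≥ 3 AND price ≤ 35 — and every 'Out' example lacks it.
{brand=Corv, price=30, rating=2, category=tool, stock=16}: rating = 2, price = 30 — does not satisfy this, so Out.
{brand=Belo, price=34, rating=2, category=tool, stock=12}: rating = 2, price = 34 — does not satisfy this, so Out.
{brand=Corv, price=5, rating=4, category=garment, stock=21}: rating = 4, price = 5 — satisfies this, so In.
{brand=Axo, price=6, rating=2, category=toy, stock=22}: rating = 2, price = 6 — does not satisfy this, so Out.
{brand=Belo, price=38, rating=2, category=tool, stock=5}: rating = 2, price = 38 — does not satisfy this, so Out.

Out, Out, In, Out, Out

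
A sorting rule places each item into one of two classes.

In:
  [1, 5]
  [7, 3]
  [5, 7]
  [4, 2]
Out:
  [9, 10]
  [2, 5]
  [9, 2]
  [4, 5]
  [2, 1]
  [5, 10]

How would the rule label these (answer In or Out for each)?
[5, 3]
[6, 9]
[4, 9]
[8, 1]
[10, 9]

In, Out, Out, Out, Out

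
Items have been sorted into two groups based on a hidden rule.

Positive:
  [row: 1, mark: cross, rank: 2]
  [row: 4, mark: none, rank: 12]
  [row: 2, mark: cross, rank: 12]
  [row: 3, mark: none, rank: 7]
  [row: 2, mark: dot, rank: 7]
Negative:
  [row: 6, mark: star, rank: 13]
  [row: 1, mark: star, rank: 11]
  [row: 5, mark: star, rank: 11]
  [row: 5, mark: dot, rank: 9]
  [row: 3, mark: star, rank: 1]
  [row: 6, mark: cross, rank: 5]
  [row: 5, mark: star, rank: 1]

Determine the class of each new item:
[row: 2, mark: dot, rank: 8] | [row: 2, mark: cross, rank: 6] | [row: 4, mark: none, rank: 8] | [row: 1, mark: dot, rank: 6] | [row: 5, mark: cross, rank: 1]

Positive, Positive, Positive, Positive, Negative

The common property of the 'Positive' items is: mark is not star AND row ≤ 4. No 'Negative' item has it.
[row: 2, mark: dot, rank: 8] — mark is dot, row = 2, hence Positive. [row: 2, mark: cross, rank: 6] — mark is cross, row = 2, hence Positive. [row: 4, mark: none, rank: 8] — mark is none, row = 4, hence Positive. [row: 1, mark: dot, rank: 6] — mark is dot, row = 1, hence Positive. [row: 5, mark: cross, rank: 1] — mark is cross, row = 5, hence Negative.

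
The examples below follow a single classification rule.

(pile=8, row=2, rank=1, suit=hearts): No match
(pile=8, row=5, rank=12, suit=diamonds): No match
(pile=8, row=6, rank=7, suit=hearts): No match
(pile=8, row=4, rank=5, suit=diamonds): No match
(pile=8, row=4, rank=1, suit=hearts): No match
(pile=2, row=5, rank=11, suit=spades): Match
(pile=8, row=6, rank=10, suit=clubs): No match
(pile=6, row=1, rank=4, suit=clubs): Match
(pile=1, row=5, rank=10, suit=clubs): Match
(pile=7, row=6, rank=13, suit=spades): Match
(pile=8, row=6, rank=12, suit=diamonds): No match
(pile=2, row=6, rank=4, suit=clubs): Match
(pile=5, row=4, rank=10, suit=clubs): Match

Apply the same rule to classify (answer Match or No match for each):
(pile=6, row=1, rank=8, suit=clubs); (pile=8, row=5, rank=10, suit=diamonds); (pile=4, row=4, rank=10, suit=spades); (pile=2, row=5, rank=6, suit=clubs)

Match, No match, Match, Match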